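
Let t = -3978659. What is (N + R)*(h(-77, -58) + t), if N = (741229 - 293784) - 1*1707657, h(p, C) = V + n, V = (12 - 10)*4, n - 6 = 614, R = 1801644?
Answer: -2153833280392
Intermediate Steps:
n = 620 (n = 6 + 614 = 620)
V = 8 (V = 2*4 = 8)
h(p, C) = 628 (h(p, C) = 8 + 620 = 628)
N = -1260212 (N = 447445 - 1707657 = -1260212)
(N + R)*(h(-77, -58) + t) = (-1260212 + 1801644)*(628 - 3978659) = 541432*(-3978031) = -2153833280392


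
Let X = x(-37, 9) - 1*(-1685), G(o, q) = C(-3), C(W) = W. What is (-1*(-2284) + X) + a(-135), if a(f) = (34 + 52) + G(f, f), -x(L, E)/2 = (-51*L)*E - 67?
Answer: -29780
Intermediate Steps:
G(o, q) = -3
x(L, E) = 134 + 102*E*L (x(L, E) = -2*((-51*L)*E - 67) = -2*(-51*E*L - 67) = -2*(-67 - 51*E*L) = 134 + 102*E*L)
X = -32147 (X = (134 + 102*9*(-37)) - 1*(-1685) = (134 - 33966) + 1685 = -33832 + 1685 = -32147)
a(f) = 83 (a(f) = (34 + 52) - 3 = 86 - 3 = 83)
(-1*(-2284) + X) + a(-135) = (-1*(-2284) - 32147) + 83 = (2284 - 32147) + 83 = -29863 + 83 = -29780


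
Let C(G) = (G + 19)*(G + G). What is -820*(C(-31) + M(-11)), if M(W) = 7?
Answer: -615820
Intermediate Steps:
C(G) = 2*G*(19 + G) (C(G) = (19 + G)*(2*G) = 2*G*(19 + G))
-820*(C(-31) + M(-11)) = -820*(2*(-31)*(19 - 31) + 7) = -820*(2*(-31)*(-12) + 7) = -820*(744 + 7) = -820*751 = -615820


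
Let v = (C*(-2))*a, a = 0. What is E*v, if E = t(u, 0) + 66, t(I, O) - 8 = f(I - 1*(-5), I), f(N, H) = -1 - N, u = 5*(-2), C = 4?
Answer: 0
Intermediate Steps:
u = -10
t(I, O) = 2 - I (t(I, O) = 8 + (-1 - (I - 1*(-5))) = 8 + (-1 - (I + 5)) = 8 + (-1 - (5 + I)) = 8 + (-1 + (-5 - I)) = 8 + (-6 - I) = 2 - I)
E = 78 (E = (2 - 1*(-10)) + 66 = (2 + 10) + 66 = 12 + 66 = 78)
v = 0 (v = (4*(-2))*0 = -8*0 = 0)
E*v = 78*0 = 0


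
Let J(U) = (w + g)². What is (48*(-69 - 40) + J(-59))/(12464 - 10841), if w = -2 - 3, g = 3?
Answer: -5228/1623 ≈ -3.2212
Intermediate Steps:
w = -5
J(U) = 4 (J(U) = (-5 + 3)² = (-2)² = 4)
(48*(-69 - 40) + J(-59))/(12464 - 10841) = (48*(-69 - 40) + 4)/(12464 - 10841) = (48*(-109) + 4)/1623 = (-5232 + 4)*(1/1623) = -5228*1/1623 = -5228/1623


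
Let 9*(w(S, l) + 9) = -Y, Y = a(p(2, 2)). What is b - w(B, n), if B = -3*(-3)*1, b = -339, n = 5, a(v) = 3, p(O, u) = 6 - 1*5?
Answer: -989/3 ≈ -329.67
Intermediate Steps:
p(O, u) = 1 (p(O, u) = 6 - 5 = 1)
Y = 3
B = 9 (B = 9*1 = 9)
w(S, l) = -28/3 (w(S, l) = -9 + (-1*3)/9 = -9 + (⅑)*(-3) = -9 - ⅓ = -28/3)
b - w(B, n) = -339 - 1*(-28/3) = -339 + 28/3 = -989/3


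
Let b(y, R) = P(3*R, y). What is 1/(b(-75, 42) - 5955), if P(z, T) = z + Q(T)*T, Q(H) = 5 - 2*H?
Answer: -1/17454 ≈ -5.7293e-5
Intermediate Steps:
P(z, T) = z + T*(5 - 2*T) (P(z, T) = z + (5 - 2*T)*T = z + T*(5 - 2*T))
b(y, R) = 3*R - y*(-5 + 2*y)
1/(b(-75, 42) - 5955) = 1/((3*42 - 1*(-75)*(-5 + 2*(-75))) - 5955) = 1/((126 - 1*(-75)*(-5 - 150)) - 5955) = 1/((126 - 1*(-75)*(-155)) - 5955) = 1/((126 - 11625) - 5955) = 1/(-11499 - 5955) = 1/(-17454) = -1/17454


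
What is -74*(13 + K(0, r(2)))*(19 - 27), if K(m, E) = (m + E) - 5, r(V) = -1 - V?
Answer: 2960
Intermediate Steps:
K(m, E) = -5 + E + m (K(m, E) = (E + m) - 5 = -5 + E + m)
-74*(13 + K(0, r(2)))*(19 - 27) = -74*(13 + (-5 + (-1 - 1*2) + 0))*(19 - 27) = -74*(13 + (-5 + (-1 - 2) + 0))*(-8) = -74*(13 + (-5 - 3 + 0))*(-8) = -74*(13 - 8)*(-8) = -370*(-8) = -74*(-40) = 2960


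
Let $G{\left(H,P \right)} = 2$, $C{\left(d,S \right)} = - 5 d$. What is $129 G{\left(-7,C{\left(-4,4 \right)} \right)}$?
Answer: $258$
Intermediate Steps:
$129 G{\left(-7,C{\left(-4,4 \right)} \right)} = 129 \cdot 2 = 258$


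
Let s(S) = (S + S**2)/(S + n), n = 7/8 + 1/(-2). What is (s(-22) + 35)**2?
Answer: 5564881/29929 ≈ 185.94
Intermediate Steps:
n = 3/8 (n = 7*(1/8) + 1*(-1/2) = 7/8 - 1/2 = 3/8 ≈ 0.37500)
s(S) = (S + S**2)/(3/8 + S) (s(S) = (S + S**2)/(S + 3/8) = (S + S**2)/(3/8 + S))
(s(-22) + 35)**2 = (8*(-22)*(1 - 22)/(3 + 8*(-22)) + 35)**2 = (8*(-22)*(-21)/(3 - 176) + 35)**2 = (8*(-22)*(-21)/(-173) + 35)**2 = (8*(-22)*(-1/173)*(-21) + 35)**2 = (-3696/173 + 35)**2 = (2359/173)**2 = 5564881/29929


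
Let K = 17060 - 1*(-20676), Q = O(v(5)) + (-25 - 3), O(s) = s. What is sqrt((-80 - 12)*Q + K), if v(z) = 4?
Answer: 2*sqrt(9986) ≈ 199.86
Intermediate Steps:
Q = -24 (Q = 4 + (-25 - 3) = 4 - 28 = -24)
K = 37736 (K = 17060 + 20676 = 37736)
sqrt((-80 - 12)*Q + K) = sqrt((-80 - 12)*(-24) + 37736) = sqrt(-92*(-24) + 37736) = sqrt(2208 + 37736) = sqrt(39944) = 2*sqrt(9986)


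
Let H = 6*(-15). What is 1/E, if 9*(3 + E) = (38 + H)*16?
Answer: -9/859 ≈ -0.010477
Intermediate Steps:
H = -90
E = -859/9 (E = -3 + ((38 - 90)*16)/9 = -3 + (-52*16)/9 = -3 + (1/9)*(-832) = -3 - 832/9 = -859/9 ≈ -95.444)
1/E = 1/(-859/9) = -9/859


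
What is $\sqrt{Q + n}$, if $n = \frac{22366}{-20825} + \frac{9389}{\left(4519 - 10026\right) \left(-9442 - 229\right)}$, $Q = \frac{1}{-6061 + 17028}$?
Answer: $\frac{i \sqrt{129681395609646458349309958222}}{347529174666905} \approx 1.0362 i$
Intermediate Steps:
$Q = \frac{1}{10967} \approx 9.1183 \cdot 10^{-5}$
$n = - \frac{1190977308177}{1109101952525}$ ($n = 22366 \left(- \frac{1}{20825}\right) + \frac{9389}{\left(-5507\right) \left(-9671\right)} = - \frac{22366}{20825} + \frac{9389}{53258197} = - \frac{1190977308177}{1109101952525} \approx -1.0738$)
$\sqrt{Q + n} = \sqrt{\frac{1}{10967} - \frac{1190977308177}{1109101952525}} = \sqrt{- \frac{13060339036824634}{12163521113341675}} = \frac{i \sqrt{129681395609646458349309958222}}{347529174666905}$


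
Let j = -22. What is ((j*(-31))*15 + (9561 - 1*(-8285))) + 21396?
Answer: 49472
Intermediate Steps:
((j*(-31))*15 + (9561 - 1*(-8285))) + 21396 = (-22*(-31)*15 + (9561 - 1*(-8285))) + 21396 = (682*15 + (9561 + 8285)) + 21396 = (10230 + 17846) + 21396 = 28076 + 21396 = 49472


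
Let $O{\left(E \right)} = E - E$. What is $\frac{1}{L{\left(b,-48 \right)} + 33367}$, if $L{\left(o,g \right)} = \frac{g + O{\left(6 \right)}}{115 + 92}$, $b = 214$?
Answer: $\frac{69}{2302307} \approx 2.997 \cdot 10^{-5}$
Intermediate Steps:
$O{\left(E \right)} = 0$
$L{\left(o,g \right)} = \frac{g}{207}$ ($L{\left(o,g \right)} = \frac{g + 0}{115 + 92} = \frac{g}{207}$)
$\frac{1}{L{\left(b,-48 \right)} + 33367} = \frac{1}{\frac{1}{207} \left(-48\right) + 33367} = \frac{1}{- \frac{16}{69} + 33367} = \frac{1}{\frac{2302307}{69}} = \frac{69}{2302307}$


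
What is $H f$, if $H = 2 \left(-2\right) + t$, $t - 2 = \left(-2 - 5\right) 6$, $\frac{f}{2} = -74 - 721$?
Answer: $69960$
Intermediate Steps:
$f = -1590$ ($f = 2 \left(-74 - 721\right) = 2 \left(-795\right) = -1590$)
$t = -40$ ($t = 2 + \left(-2 - 5\right) 6 = 2 - 42 = -40$)
$H = -44$ ($H = 2 \left(-2\right) - 40 = -4 - 40 = -44$)
$H f = \left(-44\right) \left(-1590\right) = 69960$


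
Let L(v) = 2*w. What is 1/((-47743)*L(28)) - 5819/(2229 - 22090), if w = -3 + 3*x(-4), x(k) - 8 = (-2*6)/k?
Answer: 16668971159/56893423380 ≈ 0.29299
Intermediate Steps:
x(k) = 8 - 12/k (x(k) = 8 + (-2*6)/k = 8 - 12/k)
w = 30 (w = -3 + 3*(8 - 12/(-4)) = -3 + 3*(8 - 12*(-1/4)) = -3 + 3*(8 + 3) = -3 + 3*11 = -3 + 33 = 30)
L(v) = 60 (L(v) = 2*30 = 60)
1/((-47743)*L(28)) - 5819/(2229 - 22090) = 1/(-47743*60) - 5819/(2229 - 22090) = -1/47743*1/60 - 5819/(-19861) = -1/2864580 - 5819*(-1/19861) = -1/2864580 + 5819/19861 = 16668971159/56893423380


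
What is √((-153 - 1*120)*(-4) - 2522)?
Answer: I*√1430 ≈ 37.815*I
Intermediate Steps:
√((-153 - 1*120)*(-4) - 2522) = √((-153 - 120)*(-4) - 2522) = √(-273*(-4) - 2522) = √(1092 - 2522) = √(-1430) = I*√1430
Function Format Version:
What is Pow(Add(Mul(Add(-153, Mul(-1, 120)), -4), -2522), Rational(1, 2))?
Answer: Mul(I, Pow(1430, Rational(1, 2))) ≈ Mul(37.815, I)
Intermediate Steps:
Pow(Add(Mul(Add(-153, Mul(-1, 120)), -4), -2522), Rational(1, 2)) = Pow(Add(Mul(Add(-153, -120), -4), -2522), Rational(1, 2)) = Pow(Add(Mul(-273, -4), -2522), Rational(1, 2)) = Pow(Add(1092, -2522), Rational(1, 2)) = Pow(-1430, Rational(1, 2)) = Mul(I, Pow(1430, Rational(1, 2)))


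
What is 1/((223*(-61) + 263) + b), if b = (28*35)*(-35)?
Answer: -1/47640 ≈ -2.0991e-5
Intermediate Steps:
b = -34300 (b = 980*(-35) = -34300)
1/((223*(-61) + 263) + b) = 1/((223*(-61) + 263) - 34300) = 1/((-13603 + 263) - 34300) = 1/(-13340 - 34300) = 1/(-47640) = -1/47640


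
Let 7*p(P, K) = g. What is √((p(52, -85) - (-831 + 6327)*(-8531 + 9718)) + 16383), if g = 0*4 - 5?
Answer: 2*I*√79715279/7 ≈ 2551.0*I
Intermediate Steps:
g = -5 (g = 0 - 5 = -5)
p(P, K) = -5/7 (p(P, K) = (⅐)*(-5) = -5/7)
√((p(52, -85) - (-831 + 6327)*(-8531 + 9718)) + 16383) = √((-5/7 - (-831 + 6327)*(-8531 + 9718)) + 16383) = √((-5/7 - 5496*1187) + 16383) = √((-5/7 - 1*6523752) + 16383) = √((-5/7 - 6523752) + 16383) = √(-45666269/7 + 16383) = √(-45551588/7) = 2*I*√79715279/7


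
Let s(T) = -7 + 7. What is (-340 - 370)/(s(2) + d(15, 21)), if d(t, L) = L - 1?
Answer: -71/2 ≈ -35.500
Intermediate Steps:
d(t, L) = -1 + L
s(T) = 0
(-340 - 370)/(s(2) + d(15, 21)) = (-340 - 370)/(0 + (-1 + 21)) = -710/(0 + 20) = -710/20 = -710*1/20 = -71/2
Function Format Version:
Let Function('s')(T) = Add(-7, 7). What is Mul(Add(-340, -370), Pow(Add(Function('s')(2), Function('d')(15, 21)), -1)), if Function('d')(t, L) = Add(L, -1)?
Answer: Rational(-71, 2) ≈ -35.500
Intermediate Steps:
Function('d')(t, L) = Add(-1, L)
Function('s')(T) = 0
Mul(Add(-340, -370), Pow(Add(Function('s')(2), Function('d')(15, 21)), -1)) = Mul(Add(-340, -370), Pow(Add(0, Add(-1, 21)), -1)) = Mul(-710, Pow(Add(0, 20), -1)) = Mul(-710, Pow(20, -1)) = Mul(-710, Rational(1, 20)) = Rational(-71, 2)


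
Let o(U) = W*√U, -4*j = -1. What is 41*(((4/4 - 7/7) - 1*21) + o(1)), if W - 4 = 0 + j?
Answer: -2747/4 ≈ -686.75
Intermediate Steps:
j = ¼ (j = -¼*(-1) = ¼ ≈ 0.25000)
W = 17/4 (W = 4 + (0 + ¼) = 4 + ¼ = 17/4 ≈ 4.2500)
o(U) = 17*√U/4
41*(((4/4 - 7/7) - 1*21) + o(1)) = 41*(((4/4 - 7/7) - 1*21) + 17*√1/4) = 41*(((4*(¼) - 7*⅐) - 21) + (17/4)*1) = 41*(((1 - 1) - 21) + 17/4) = 41*((0 - 21) + 17/4) = 41*(-21 + 17/4) = 41*(-67/4) = -2747/4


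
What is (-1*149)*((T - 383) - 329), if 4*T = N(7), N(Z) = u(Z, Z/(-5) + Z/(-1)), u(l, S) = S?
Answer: 1064009/10 ≈ 1.0640e+5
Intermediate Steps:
N(Z) = -6*Z/5 (N(Z) = Z/(-5) + Z/(-1) = Z*(-1/5) + Z*(-1) = -Z/5 - Z = -6*Z/5)
T = -21/10 (T = (-6/5*7)/4 = (1/4)*(-42/5) = -21/10 ≈ -2.1000)
(-1*149)*((T - 383) - 329) = (-1*149)*((-21/10 - 383) - 329) = -149*(-3851/10 - 329) = -149*(-7141/10) = 1064009/10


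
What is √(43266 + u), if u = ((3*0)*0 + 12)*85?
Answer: 11*√366 ≈ 210.44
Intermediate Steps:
u = 1020 (u = (0*0 + 12)*85 = (0 + 12)*85 = 12*85 = 1020)
√(43266 + u) = √(43266 + 1020) = √44286 = 11*√366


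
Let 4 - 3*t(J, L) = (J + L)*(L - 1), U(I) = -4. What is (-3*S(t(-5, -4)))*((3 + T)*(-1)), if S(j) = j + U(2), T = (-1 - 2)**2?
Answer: -636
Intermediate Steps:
T = 9 (T = (-3)**2 = 9)
t(J, L) = 4/3 - (-1 + L)*(J + L)/3 (t(J, L) = 4/3 - (J + L)*(L - 1)/3 = 4/3 - (J + L)*(-1 + L)/3 = 4/3 - (-1 + L)*(J + L)/3)
S(j) = -4 + j (S(j) = j - 4 = -4 + j)
(-3*S(t(-5, -4)))*((3 + T)*(-1)) = (-3*(-4 + (4/3 - 1/3*(-4)**2 + (1/3)*(-5) + (1/3)*(-4) - 1/3*(-5)*(-4))))*((3 + 9)*(-1)) = (-3*(-4 + (4/3 - 1/3*16 - 5/3 - 4/3 - 20/3)))*(12*(-1)) = -3*(-4 + (4/3 - 16/3 - 5/3 - 4/3 - 20/3))*(-12) = -3*(-4 - 41/3)*(-12) = -3*(-53/3)*(-12) = 53*(-12) = -636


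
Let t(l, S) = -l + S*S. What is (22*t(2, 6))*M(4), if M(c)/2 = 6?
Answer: 8976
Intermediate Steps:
t(l, S) = S**2 - l (t(l, S) = -l + S**2 = S**2 - l)
M(c) = 12 (M(c) = 2*6 = 12)
(22*t(2, 6))*M(4) = (22*(6**2 - 1*2))*12 = (22*(36 - 2))*12 = (22*34)*12 = 748*12 = 8976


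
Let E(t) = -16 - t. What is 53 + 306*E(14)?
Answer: -9127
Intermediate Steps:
53 + 306*E(14) = 53 + 306*(-16 - 1*14) = 53 + 306*(-16 - 14) = 53 + 306*(-30) = 53 - 9180 = -9127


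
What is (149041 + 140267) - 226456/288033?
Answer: 83330024708/288033 ≈ 2.8931e+5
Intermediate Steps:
(149041 + 140267) - 226456/288033 = 289308 - 226456*1/288033 = 289308 - 226456/288033 = 83330024708/288033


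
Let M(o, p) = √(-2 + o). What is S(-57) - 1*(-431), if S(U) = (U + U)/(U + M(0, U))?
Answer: 1407679/3251 + 114*I*√2/3251 ≈ 433.0 + 0.049591*I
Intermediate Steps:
S(U) = 2*U/(U + I*√2) (S(U) = (U + U)/(U + √(-2 + 0)) = (2*U)/(U + √(-2)) = (2*U)/(U + I*√2) = 2*U/(U + I*√2))
S(-57) - 1*(-431) = 2*(-57)/(-57 + I*√2) - 1*(-431) = -114/(-57 + I*√2) + 431 = 431 - 114/(-57 + I*√2)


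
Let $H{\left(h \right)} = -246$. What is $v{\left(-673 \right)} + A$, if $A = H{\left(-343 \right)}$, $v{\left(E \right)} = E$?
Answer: $-919$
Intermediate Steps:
$A = -246$
$v{\left(-673 \right)} + A = -673 - 246 = -919$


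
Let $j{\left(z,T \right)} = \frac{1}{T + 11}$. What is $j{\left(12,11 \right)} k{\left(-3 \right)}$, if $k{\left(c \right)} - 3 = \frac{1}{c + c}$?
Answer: $\frac{17}{132} \approx 0.12879$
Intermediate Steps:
$j{\left(z,T \right)} = \frac{1}{11 + T}$
$k{\left(c \right)} = 3 + \frac{1}{2 c}$ ($k{\left(c \right)} = 3 + \frac{1}{c + c} = 3 + \frac{1}{2 c}$)
$j{\left(12,11 \right)} k{\left(-3 \right)} = \frac{3 + \frac{1}{2 \left(-3\right)}}{11 + 11} = \frac{3 + \frac{1}{2} \left(- \frac{1}{3}\right)}{22} = \frac{3 - \frac{1}{6}}{22} = \frac{1}{22} \cdot \frac{17}{6} = \frac{17}{132}$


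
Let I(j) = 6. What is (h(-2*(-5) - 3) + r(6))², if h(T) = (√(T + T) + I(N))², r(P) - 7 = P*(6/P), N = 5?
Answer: 5985 + 1512*√14 ≈ 11642.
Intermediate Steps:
r(P) = 13 (r(P) = 7 + P*(6/P) = 7 + 6 = 13)
h(T) = (6 + √2*√T)² (h(T) = (√(T + T) + 6)² = (√(2*T) + 6)² = (√2*√T + 6)² = (6 + √2*√T)²)
(h(-2*(-5) - 3) + r(6))² = ((6 + √2*√(-2*(-5) - 3))² + 13)² = ((6 + √2*√(10 - 3))² + 13)² = ((6 + √2*√7)² + 13)² = ((6 + √14)² + 13)² = (13 + (6 + √14)²)²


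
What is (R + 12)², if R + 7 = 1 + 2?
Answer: 64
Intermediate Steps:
R = -4 (R = -7 + (1 + 2) = -7 + 3 = -4)
(R + 12)² = (-4 + 12)² = 8² = 64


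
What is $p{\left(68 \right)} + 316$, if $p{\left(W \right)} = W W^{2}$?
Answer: $314748$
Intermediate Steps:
$p{\left(W \right)} = W^{3}$
$p{\left(68 \right)} + 316 = 68^{3} + 316 = 314432 + 316 = 314748$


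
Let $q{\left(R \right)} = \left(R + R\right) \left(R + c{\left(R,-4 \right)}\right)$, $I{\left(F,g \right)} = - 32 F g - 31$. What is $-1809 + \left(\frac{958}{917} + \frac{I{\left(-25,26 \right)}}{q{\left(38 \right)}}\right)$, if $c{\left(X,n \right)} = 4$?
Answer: $- \frac{251093127}{139384} \approx -1801.4$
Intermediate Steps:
$I{\left(F,g \right)} = -31 - 32 F g$ ($I{\left(F,g \right)} = - 32 F g - 31 = -31 - 32 F g$)
$q{\left(R \right)} = 2 R \left(4 + R\right)$ ($q{\left(R \right)} = \left(R + R\right) \left(R + 4\right) = 2 R \left(4 + R\right)$)
$-1809 + \left(\frac{958}{917} + \frac{I{\left(-25,26 \right)}}{q{\left(38 \right)}}\right) = -1809 + \left(\frac{958}{917} + \frac{-31 - \left(-800\right) 26}{2 \cdot 38 \left(4 + 38\right)}\right) = -1809 + \left(958 \cdot \frac{1}{917} + \frac{-31 + 20800}{2 \cdot 38 \cdot 42}\right) = -1809 + \left(\frac{958}{917} + \frac{20769}{3192}\right) = -1809 + \left(\frac{958}{917} + 20769 \cdot \frac{1}{3192}\right) = -1809 + \left(\frac{958}{917} + \frac{989}{152}\right) = -1809 + \frac{1052529}{139384} = - \frac{251093127}{139384}$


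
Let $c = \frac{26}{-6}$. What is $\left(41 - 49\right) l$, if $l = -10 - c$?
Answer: $\frac{136}{3} \approx 45.333$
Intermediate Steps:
$c = - \frac{13}{3}$ ($c = 26 \left(- \frac{1}{6}\right) = - \frac{13}{3} \approx -4.3333$)
$l = - \frac{17}{3}$ ($l = -10 - - \frac{13}{3} = -10 + \frac{13}{3} = - \frac{17}{3} \approx -5.6667$)
$\left(41 - 49\right) l = \left(41 - 49\right) \left(- \frac{17}{3}\right) = \left(-8\right) \left(- \frac{17}{3}\right) = \frac{136}{3}$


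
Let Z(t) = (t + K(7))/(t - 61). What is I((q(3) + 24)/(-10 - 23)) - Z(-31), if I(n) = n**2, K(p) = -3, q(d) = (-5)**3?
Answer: 450733/50094 ≈ 8.9977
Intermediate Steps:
q(d) = -125
Z(t) = (-3 + t)/(-61 + t) (Z(t) = (t - 3)/(t - 61) = (-3 + t)/(-61 + t))
I((q(3) + 24)/(-10 - 23)) - Z(-31) = ((-125 + 24)/(-10 - 23))**2 - (-3 - 31)/(-61 - 31) = (-101/(-33))**2 - (-34)/(-92) = (-101*(-1/33))**2 - (-1)*(-34)/92 = (101/33)**2 - 1*17/46 = 10201/1089 - 17/46 = 450733/50094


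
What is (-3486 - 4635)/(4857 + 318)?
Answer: -2707/1725 ≈ -1.5693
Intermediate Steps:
(-3486 - 4635)/(4857 + 318) = -8121/5175 = -8121*1/5175 = -2707/1725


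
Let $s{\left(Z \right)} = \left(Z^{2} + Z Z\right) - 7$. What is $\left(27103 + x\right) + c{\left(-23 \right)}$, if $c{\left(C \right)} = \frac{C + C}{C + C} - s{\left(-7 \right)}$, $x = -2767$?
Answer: $24246$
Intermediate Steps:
$s{\left(Z \right)} = -7 + 2 Z^{2}$ ($s{\left(Z \right)} = \left(Z^{2} + Z^{2}\right) - 7 = 2 Z^{2} - 7 = -7 + 2 Z^{2}$)
$c{\left(C \right)} = -90$ ($c{\left(C \right)} = \frac{C + C}{C + C} - \left(-7 + 2 \left(-7\right)^{2}\right) = \frac{2 C}{2 C} - \left(-7 + 2 \cdot 49\right) = 2 C \frac{1}{2 C} - \left(-7 + 98\right) = 1 - 91 = -90$)
$\left(27103 + x\right) + c{\left(-23 \right)} = \left(27103 - 2767\right) - 90 = 24336 - 90 = 24246$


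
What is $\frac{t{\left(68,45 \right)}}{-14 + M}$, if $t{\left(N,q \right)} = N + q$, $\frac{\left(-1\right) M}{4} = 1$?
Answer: $- \frac{113}{18} \approx -6.2778$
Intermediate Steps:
$M = -4$ ($M = \left(-4\right) 1 = -4$)
$\frac{t{\left(68,45 \right)}}{-14 + M} = \frac{68 + 45}{-14 - 4} = \frac{1}{-18} \cdot 113 = \left(- \frac{1}{18}\right) 113 = - \frac{113}{18}$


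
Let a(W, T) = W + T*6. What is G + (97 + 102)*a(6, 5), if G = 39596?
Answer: 46760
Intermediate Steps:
a(W, T) = W + 6*T
G + (97 + 102)*a(6, 5) = 39596 + (97 + 102)*(6 + 6*5) = 39596 + 199*(6 + 30) = 39596 + 199*36 = 39596 + 7164 = 46760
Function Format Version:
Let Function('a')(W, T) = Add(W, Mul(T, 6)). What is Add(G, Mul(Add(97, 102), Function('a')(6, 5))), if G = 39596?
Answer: 46760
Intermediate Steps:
Function('a')(W, T) = Add(W, Mul(6, T))
Add(G, Mul(Add(97, 102), Function('a')(6, 5))) = Add(39596, Mul(Add(97, 102), Add(6, Mul(6, 5)))) = Add(39596, Mul(199, Add(6, 30))) = Add(39596, Mul(199, 36)) = Add(39596, 7164) = 46760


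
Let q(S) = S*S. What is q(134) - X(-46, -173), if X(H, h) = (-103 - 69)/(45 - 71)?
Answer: 233342/13 ≈ 17949.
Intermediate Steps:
X(H, h) = 86/13 (X(H, h) = -172/(-26) = -172*(-1/26) = 86/13)
q(S) = S**2
q(134) - X(-46, -173) = 134**2 - 1*86/13 = 17956 - 86/13 = 233342/13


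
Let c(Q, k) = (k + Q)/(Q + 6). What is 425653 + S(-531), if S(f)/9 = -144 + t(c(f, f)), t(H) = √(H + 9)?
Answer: 424357 + 9*√13503/35 ≈ 4.2439e+5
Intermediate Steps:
c(Q, k) = (Q + k)/(6 + Q)
t(H) = √(9 + H)
S(f) = -1296 + 9*√(9 + 2*f/(6 + f)) (S(f) = 9*(-144 + √(9 + (f + f)/(6 + f))) = 9*(-144 + √(9 + (2*f)/(6 + f))) = 9*(-144 + √(9 + 2*f/(6 + f))) = -1296 + 9*√(9 + 2*f/(6 + f)))
425653 + S(-531) = 425653 + (-1296 + 9*√((54 + 11*(-531))/(6 - 531))) = 425653 + (-1296 + 9*√((54 - 5841)/(-525))) = 425653 + (-1296 + 9*√(-1/525*(-5787))) = 425653 + (-1296 + 9*√(1929/175)) = 425653 + (-1296 + 9*(√13503/35)) = 425653 + (-1296 + 9*√13503/35) = 424357 + 9*√13503/35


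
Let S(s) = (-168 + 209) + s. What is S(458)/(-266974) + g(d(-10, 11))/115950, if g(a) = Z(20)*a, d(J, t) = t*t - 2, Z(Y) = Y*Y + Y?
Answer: 442850049/1031854510 ≈ 0.42918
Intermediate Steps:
S(s) = 41 + s
Z(Y) = Y + Y² (Z(Y) = Y² + Y = Y + Y²)
d(J, t) = -2 + t² (d(J, t) = t² - 2 = -2 + t²)
g(a) = 420*a (g(a) = (20*(1 + 20))*a = (20*21)*a = 420*a)
S(458)/(-266974) + g(d(-10, 11))/115950 = (41 + 458)/(-266974) + (420*(-2 + 11²))/115950 = 499*(-1/266974) + (420*(-2 + 121))*(1/115950) = -499/266974 + (420*119)*(1/115950) = -499/266974 + 49980*(1/115950) = -499/266974 + 1666/3865 = 442850049/1031854510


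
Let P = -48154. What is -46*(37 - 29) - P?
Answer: 47786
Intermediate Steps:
-46*(37 - 29) - P = -46*(37 - 29) - 1*(-48154) = -46*8 + 48154 = -368 + 48154 = 47786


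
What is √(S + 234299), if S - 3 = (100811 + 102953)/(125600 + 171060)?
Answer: √1288769563751215/74165 ≈ 484.05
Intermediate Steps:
S = 273436/74165 (S = 3 + (100811 + 102953)/(125600 + 171060) = 3 + 203764/296660 = 3 + 203764*(1/296660) = 3 + 50941/74165 = 273436/74165 ≈ 3.6869)
√(S + 234299) = √(273436/74165 + 234299) = √(17377058771/74165) = √1288769563751215/74165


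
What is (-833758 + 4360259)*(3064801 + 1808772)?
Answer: 17186660058073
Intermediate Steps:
(-833758 + 4360259)*(3064801 + 1808772) = 3526501*4873573 = 17186660058073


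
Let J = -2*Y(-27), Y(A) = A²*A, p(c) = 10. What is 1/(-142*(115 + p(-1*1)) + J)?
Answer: 1/21616 ≈ 4.6262e-5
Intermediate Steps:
Y(A) = A³
J = 39366 (J = -2*(-27)³ = -2*(-19683) = 39366)
1/(-142*(115 + p(-1*1)) + J) = 1/(-142*(115 + 10) + 39366) = 1/(-142*125 + 39366) = 1/(-17750 + 39366) = 1/21616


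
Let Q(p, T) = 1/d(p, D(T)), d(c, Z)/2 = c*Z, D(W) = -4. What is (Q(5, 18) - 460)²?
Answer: 338596801/1600 ≈ 2.1162e+5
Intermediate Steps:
d(c, Z) = 2*Z*c (d(c, Z) = 2*(c*Z) = 2*(Z*c) = 2*Z*c)
Q(p, T) = -1/(8*p) (Q(p, T) = 1/(2*(-4)*p) = 1/(-8*p) = -1/(8*p))
(Q(5, 18) - 460)² = (-⅛/5 - 460)² = (-⅛*⅕ - 460)² = (-1/40 - 460)² = (-18401/40)² = 338596801/1600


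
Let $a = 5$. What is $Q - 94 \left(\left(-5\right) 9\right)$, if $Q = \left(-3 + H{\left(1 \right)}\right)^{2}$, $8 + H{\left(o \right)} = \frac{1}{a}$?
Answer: $\frac{108666}{25} \approx 4346.6$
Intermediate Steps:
$H{\left(o \right)} = - \frac{39}{5}$ ($H{\left(o \right)} = -8 + \frac{1}{5} = - \frac{39}{5}$)
$Q = \frac{2916}{25}$ ($Q = \left(-3 - \frac{39}{5}\right)^{2} = \left(- \frac{54}{5}\right)^{2} = \frac{2916}{25} \approx 116.64$)
$Q - 94 \left(\left(-5\right) 9\right) = \frac{2916}{25} - 94 \left(\left(-5\right) 9\right) = \frac{2916}{25} - -4230 = \frac{2916}{25} + 4230 = \frac{108666}{25}$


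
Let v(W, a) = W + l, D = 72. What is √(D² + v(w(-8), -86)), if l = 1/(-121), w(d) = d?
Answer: √626295/11 ≈ 71.944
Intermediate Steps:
l = -1/121 ≈ -0.0082645
v(W, a) = -1/121 + W (v(W, a) = W - 1/121 = -1/121 + W)
√(D² + v(w(-8), -86)) = √(72² + (-1/121 - 8)) = √(5184 - 969/121) = √(626295/121) = √626295/11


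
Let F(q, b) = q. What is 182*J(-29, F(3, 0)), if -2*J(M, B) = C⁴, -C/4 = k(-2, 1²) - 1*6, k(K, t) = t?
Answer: -14560000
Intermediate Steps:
C = 20 (C = -4*(1² - 1*6) = -4*(1 - 6) = -4*(-5) = 20)
J(M, B) = -80000 (J(M, B) = -½*20⁴ = -½*160000 = -80000)
182*J(-29, F(3, 0)) = 182*(-80000) = -14560000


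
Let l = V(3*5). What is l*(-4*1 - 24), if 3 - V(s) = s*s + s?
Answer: 6636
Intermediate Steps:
V(s) = 3 - s - s**2 (V(s) = 3 - (s*s + s) = 3 - (s**2 + s) = 3 - (s + s**2) = 3 + (-s - s**2) = 3 - s - s**2)
l = -237 (l = 3 - 3*5 - (3*5)**2 = 3 - 1*15 - 1*15**2 = 3 - 15 - 1*225 = 3 - 15 - 225 = -237)
l*(-4*1 - 24) = -237*(-4*1 - 24) = -237*(-4 - 24) = -237*(-28) = 6636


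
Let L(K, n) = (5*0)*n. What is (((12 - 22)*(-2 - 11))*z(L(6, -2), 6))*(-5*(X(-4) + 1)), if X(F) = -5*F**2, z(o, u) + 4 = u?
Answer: 102700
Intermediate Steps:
L(K, n) = 0 (L(K, n) = 0*n = 0)
z(o, u) = -4 + u
(((12 - 22)*(-2 - 11))*z(L(6, -2), 6))*(-5*(X(-4) + 1)) = (((12 - 22)*(-2 - 11))*(-4 + 6))*(-5*(-5*(-4)**2 + 1)) = (-10*(-13)*2)*(-5*(-5*16 + 1)) = (130*2)*(-5*(-80 + 1)) = 260*(-5*(-79)) = 260*395 = 102700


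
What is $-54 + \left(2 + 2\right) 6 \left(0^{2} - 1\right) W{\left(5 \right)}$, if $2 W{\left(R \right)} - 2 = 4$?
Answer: $-126$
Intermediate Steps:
$W{\left(R \right)} = 3$ ($W{\left(R \right)} = 1 + \frac{1}{2} \cdot 4 = 1 + 2 = 3$)
$-54 + \left(2 + 2\right) 6 \left(0^{2} - 1\right) W{\left(5 \right)} = -54 + \left(2 + 2\right) 6 \left(0^{2} - 1\right) 3 = -54 + 4 \cdot 6 \left(0 - 1\right) 3 = -54 + 24 \left(\left(-1\right) 3\right) = -54 + 24 \left(-3\right) = -54 - 72 = -126$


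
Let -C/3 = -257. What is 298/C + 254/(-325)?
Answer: -98984/250575 ≈ -0.39503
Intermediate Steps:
C = 771 (C = -3*(-257) = 771)
298/C + 254/(-325) = 298/771 + 254/(-325) = 298*(1/771) + 254*(-1/325) = 298/771 - 254/325 = -98984/250575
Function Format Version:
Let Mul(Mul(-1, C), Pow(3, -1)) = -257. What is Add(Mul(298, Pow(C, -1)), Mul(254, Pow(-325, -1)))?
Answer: Rational(-98984, 250575) ≈ -0.39503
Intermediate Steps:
C = 771 (C = Mul(-3, -257) = 771)
Add(Mul(298, Pow(C, -1)), Mul(254, Pow(-325, -1))) = Add(Mul(298, Pow(771, -1)), Mul(254, Pow(-325, -1))) = Add(Mul(298, Rational(1, 771)), Mul(254, Rational(-1, 325))) = Add(Rational(298, 771), Rational(-254, 325)) = Rational(-98984, 250575)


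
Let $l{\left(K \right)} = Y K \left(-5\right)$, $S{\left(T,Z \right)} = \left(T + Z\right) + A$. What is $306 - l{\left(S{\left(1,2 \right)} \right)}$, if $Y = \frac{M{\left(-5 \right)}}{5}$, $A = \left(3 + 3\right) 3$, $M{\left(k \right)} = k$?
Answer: $201$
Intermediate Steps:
$A = 18$ ($A = 6 \cdot 3 = 18$)
$Y = -1$ ($Y = - \frac{5}{5} = \left(-5\right) \frac{1}{5} = -1$)
$S{\left(T,Z \right)} = 18 + T + Z$ ($S{\left(T,Z \right)} = \left(T + Z\right) + 18 = 18 + T + Z$)
$l{\left(K \right)} = 5 K$ ($l{\left(K \right)} = - K \left(-5\right) = 5 K$)
$306 - l{\left(S{\left(1,2 \right)} \right)} = 306 - 5 \left(18 + 1 + 2\right) = 306 - 5 \cdot 21 = 306 - 105 = 201$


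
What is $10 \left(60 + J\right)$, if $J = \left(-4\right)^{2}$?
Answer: $760$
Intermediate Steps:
$J = 16$
$10 \left(60 + J\right) = 10 \left(60 + 16\right) = 10 \cdot 76 = 760$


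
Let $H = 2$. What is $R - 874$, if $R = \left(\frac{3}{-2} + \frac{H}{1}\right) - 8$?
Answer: $- \frac{1763}{2} \approx -881.5$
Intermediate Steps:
$R = - \frac{15}{2}$ ($R = \left(\frac{3}{-2} + \frac{2}{1}\right) - 8 = \left(3 \left(- \frac{1}{2}\right) + 2 \cdot 1\right) - 8 = \left(- \frac{3}{2} + 2\right) - 8 = \frac{1}{2} - 8 = - \frac{15}{2} \approx -7.5$)
$R - 874 = - \frac{15}{2} - 874 = - \frac{1763}{2}$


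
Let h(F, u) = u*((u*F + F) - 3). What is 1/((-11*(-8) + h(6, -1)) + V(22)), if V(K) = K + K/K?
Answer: 1/114 ≈ 0.0087719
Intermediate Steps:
V(K) = 1 + K (V(K) = K + 1 = 1 + K)
h(F, u) = u*(-3 + F + F*u) (h(F, u) = u*((F*u + F) - 3) = u*((F + F*u) - 3) = u*(-3 + F + F*u))
1/((-11*(-8) + h(6, -1)) + V(22)) = 1/((-11*(-8) - (-3 + 6 + 6*(-1))) + (1 + 22)) = 1/((88 - (-3 + 6 - 6)) + 23) = 1/((88 - 1*(-3)) + 23) = 1/((88 + 3) + 23) = 1/(91 + 23) = 1/114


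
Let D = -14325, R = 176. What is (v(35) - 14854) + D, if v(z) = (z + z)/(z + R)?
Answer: -6156699/211 ≈ -29179.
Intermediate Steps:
v(z) = 2*z/(176 + z) (v(z) = (z + z)/(z + 176) = (2*z)/(176 + z) = 2*z/(176 + z))
(v(35) - 14854) + D = (2*35/(176 + 35) - 14854) - 14325 = (2*35/211 - 14854) - 14325 = (2*35*(1/211) - 14854) - 14325 = (70/211 - 14854) - 14325 = -3134124/211 - 14325 = -6156699/211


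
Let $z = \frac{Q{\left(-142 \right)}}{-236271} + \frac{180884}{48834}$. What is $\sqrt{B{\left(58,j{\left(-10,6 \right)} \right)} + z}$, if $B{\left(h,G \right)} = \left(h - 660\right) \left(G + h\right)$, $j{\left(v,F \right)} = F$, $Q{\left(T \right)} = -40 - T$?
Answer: $\frac{4 i \sqrt{989316287278767945791}}{641003223} \approx 196.28 i$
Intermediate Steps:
$B{\left(h,G \right)} = \left(-660 + h\right) \left(G + h\right)$
$z = \frac{7122110416}{1923009669}$ ($z = \frac{-40 - -142}{-236271} + \frac{180884}{48834} = \left(-40 + 142\right) \left(- \frac{1}{236271}\right) + 180884 \cdot \frac{1}{48834} = 102 \left(- \frac{1}{236271}\right) + \frac{90442}{24417} = - \frac{34}{78757} + \frac{90442}{24417} = \frac{7122110416}{1923009669} \approx 3.7036$)
$\sqrt{B{\left(58,j{\left(-10,6 \right)} \right)} + z} = \sqrt{\left(58^{2} - 3960 - 38280 + 6 \cdot 58\right) + \frac{7122110416}{1923009669}} = \sqrt{\left(3364 - 3960 - 38280 + 348\right) + \frac{7122110416}{1923009669}} = \sqrt{-38528 + \frac{7122110416}{1923009669}} = \sqrt{- \frac{74082594416816}{1923009669}} = \frac{4 i \sqrt{989316287278767945791}}{641003223}$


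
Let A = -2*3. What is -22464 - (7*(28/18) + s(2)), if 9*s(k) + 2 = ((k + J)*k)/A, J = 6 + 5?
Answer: -606803/27 ≈ -22474.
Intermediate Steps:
J = 11
A = -6
s(k) = -2/9 - k*(11 + k)/54 (s(k) = -2/9 + (((k + 11)*k)/(-6))/9 = -2/9 + (((11 + k)*k)*(-⅙))/9 = -2/9 + ((k*(11 + k))*(-⅙))/9 = -2/9 + (-k*(11 + k)/6)/9 = -2/9 - k*(11 + k)/54)
-22464 - (7*(28/18) + s(2)) = -22464 - (7*(28/18) + (-2/9 - 11/54*2 - 1/54*2²)) = -22464 - (7*(28*(1/18)) + (-2/9 - 11/27 - 1/54*4)) = -22464 - (7*(14/9) + (-2/9 - 11/27 - 2/27)) = -22464 - (98/9 - 19/27) = -22464 - 1*275/27 = -22464 - 275/27 = -606803/27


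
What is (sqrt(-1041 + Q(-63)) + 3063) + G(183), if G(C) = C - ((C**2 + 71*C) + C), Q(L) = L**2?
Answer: -43419 + 4*sqrt(183) ≈ -43365.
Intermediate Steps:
G(C) = -C**2 - 71*C (G(C) = C - (C**2 + 72*C) = C + (-C**2 - 72*C) = -C**2 - 71*C)
(sqrt(-1041 + Q(-63)) + 3063) + G(183) = (sqrt(-1041 + (-63)**2) + 3063) - 1*183*(71 + 183) = (sqrt(-1041 + 3969) + 3063) - 1*183*254 = (sqrt(2928) + 3063) - 46482 = (4*sqrt(183) + 3063) - 46482 = (3063 + 4*sqrt(183)) - 46482 = -43419 + 4*sqrt(183)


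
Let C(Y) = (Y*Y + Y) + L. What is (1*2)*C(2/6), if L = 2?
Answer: 44/9 ≈ 4.8889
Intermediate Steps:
C(Y) = 2 + Y + Y² (C(Y) = (Y*Y + Y) + 2 = (Y² + Y) + 2 = (Y + Y²) + 2 = 2 + Y + Y²)
(1*2)*C(2/6) = (1*2)*(2 + 2/6 + (2/6)²) = 2*(2 + 2*(⅙) + (2*(⅙))²) = 2*(2 + ⅓ + (⅓)²) = 2*(2 + ⅓ + ⅑) = 2*(22/9) = 44/9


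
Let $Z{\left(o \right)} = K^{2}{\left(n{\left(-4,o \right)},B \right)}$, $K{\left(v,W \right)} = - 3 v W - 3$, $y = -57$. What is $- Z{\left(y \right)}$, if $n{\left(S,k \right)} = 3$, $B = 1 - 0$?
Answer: $-144$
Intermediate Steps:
$B = 1$ ($B = 1 + 0 = 1$)
$K{\left(v,W \right)} = -3 - 3 W v$ ($K{\left(v,W \right)} = - 3 W v - 3 = -3 - 3 W v$)
$Z{\left(o \right)} = 144$ ($Z{\left(o \right)} = \left(-3 - 3 \cdot 3\right)^{2} = \left(-3 - 9\right)^{2} = \left(-12\right)^{2} = 144$)
$- Z{\left(y \right)} = \left(-1\right) 144 = -144$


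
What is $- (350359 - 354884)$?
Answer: $4525$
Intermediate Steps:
$- (350359 - 354884) = \left(-1\right) \left(-4525\right) = 4525$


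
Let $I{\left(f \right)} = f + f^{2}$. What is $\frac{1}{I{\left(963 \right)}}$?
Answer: $\frac{1}{928332} \approx 1.0772 \cdot 10^{-6}$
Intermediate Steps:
$\frac{1}{I{\left(963 \right)}} = \frac{1}{963 \left(1 + 963\right)} = \frac{1}{963 \cdot 964} = \frac{1}{928332}$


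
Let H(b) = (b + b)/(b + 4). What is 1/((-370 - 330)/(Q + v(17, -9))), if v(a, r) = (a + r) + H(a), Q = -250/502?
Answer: -48077/3689700 ≈ -0.013030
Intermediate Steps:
H(b) = 2*b/(4 + b) (H(b) = (2*b)/(4 + b) = 2*b/(4 + b))
Q = -125/251 (Q = -250/502 = -1*125/251 = -125/251 ≈ -0.49801)
v(a, r) = a + r + 2*a/(4 + a) (v(a, r) = (a + r) + 2*a/(4 + a) = a + r + 2*a/(4 + a))
1/((-370 - 330)/(Q + v(17, -9))) = 1/((-370 - 330)/(-125/251 + (2*17 + (4 + 17)*(17 - 9))/(4 + 17))) = 1/(-700/(-125/251 + (34 + 21*8)/21)) = 1/(-700/(-125/251 + (34 + 168)/21)) = 1/(-700/(-125/251 + (1/21)*202)) = 1/(-700/(-125/251 + 202/21)) = 1/(-700/48077/5271) = 1/(-700*5271/48077) = 1/(-3689700/48077) = -48077/3689700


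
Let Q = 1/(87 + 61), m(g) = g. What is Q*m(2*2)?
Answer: 1/37 ≈ 0.027027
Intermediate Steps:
Q = 1/148 ≈ 0.0067568
Q*m(2*2) = (2*2)/148 = (1/148)*4 = 1/37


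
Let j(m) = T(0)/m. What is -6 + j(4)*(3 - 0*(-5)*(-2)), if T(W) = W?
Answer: -6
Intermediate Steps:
j(m) = 0 (j(m) = 0/m = 0)
-6 + j(4)*(3 - 0*(-5)*(-2)) = -6 + 0*(3 - 0*(-5)*(-2)) = -6 + 0*(3 - 0*(-2)) = -6 + 0*(3 - 1*0) = -6 + 0*(3 + 0) = -6 + 0*3 = -6 + 0 = -6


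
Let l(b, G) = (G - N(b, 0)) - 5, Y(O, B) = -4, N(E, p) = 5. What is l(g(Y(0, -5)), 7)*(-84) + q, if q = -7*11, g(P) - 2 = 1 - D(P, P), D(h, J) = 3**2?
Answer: 175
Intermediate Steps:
D(h, J) = 9
g(P) = -6 (g(P) = 2 + (1 - 1*9) = 2 + (1 - 9) = 2 - 8 = -6)
l(b, G) = -10 + G (l(b, G) = (G - 1*5) - 5 = (G - 5) - 5 = (-5 + G) - 5 = -10 + G)
q = -77
l(g(Y(0, -5)), 7)*(-84) + q = (-10 + 7)*(-84) - 77 = -3*(-84) - 77 = 252 - 77 = 175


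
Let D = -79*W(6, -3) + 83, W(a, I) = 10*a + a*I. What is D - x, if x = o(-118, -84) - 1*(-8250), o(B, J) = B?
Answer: -11367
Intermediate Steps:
W(a, I) = 10*a + I*a
D = -3235 (D = -474*(10 - 3) + 83 = -474*7 + 83 = -79*42 + 83 = -3318 + 83 = -3235)
x = 8132 (x = -118 - 1*(-8250) = -118 + 8250 = 8132)
D - x = -3235 - 1*8132 = -3235 - 8132 = -11367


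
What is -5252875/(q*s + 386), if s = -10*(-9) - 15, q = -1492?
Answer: 5252875/111514 ≈ 47.105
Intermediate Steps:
s = 75 (s = 90 - 15 = 75)
-5252875/(q*s + 386) = -5252875/(-1492*75 + 386) = -5252875/(-111900 + 386) = -5252875/(-111514) = -5252875*(-1/111514) = 5252875/111514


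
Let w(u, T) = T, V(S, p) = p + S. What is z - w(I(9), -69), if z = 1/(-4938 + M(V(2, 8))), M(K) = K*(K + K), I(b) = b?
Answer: 326921/4738 ≈ 69.000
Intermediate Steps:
V(S, p) = S + p
M(K) = 2*K**2 (M(K) = K*(2*K) = 2*K**2)
z = -1/4738 (z = 1/(-4938 + 2*(2 + 8)**2) = 1/(-4938 + 2*10**2) = 1/(-4938 + 2*100) = 1/(-4938 + 200) = 1/(-4738) = -1/4738 ≈ -0.00021106)
z - w(I(9), -69) = -1/4738 - 1*(-69) = -1/4738 + 69 = 326921/4738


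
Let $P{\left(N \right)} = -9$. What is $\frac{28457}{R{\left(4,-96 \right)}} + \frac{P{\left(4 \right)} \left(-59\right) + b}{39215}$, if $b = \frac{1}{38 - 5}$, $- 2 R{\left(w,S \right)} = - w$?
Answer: $\frac{36826096463}{2588190} \approx 14229.0$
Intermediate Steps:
$R{\left(w,S \right)} = \frac{w}{2}$ ($R{\left(w,S \right)} = - \frac{\left(-1\right) w}{2} = \frac{w}{2}$)
$b = \frac{1}{33} \approx 0.030303$
$\frac{28457}{R{\left(4,-96 \right)}} + \frac{P{\left(4 \right)} \left(-59\right) + b}{39215} = \frac{28457}{\frac{1}{2} \cdot 4} + \frac{\left(-9\right) \left(-59\right) + \frac{1}{33}}{39215} = \frac{28457}{2} + \left(531 + \frac{1}{33}\right) \frac{1}{39215} = 28457 \cdot \frac{1}{2} + \frac{17524}{33} \cdot \frac{1}{39215} = \frac{28457}{2} + \frac{17524}{1294095} = \frac{36826096463}{2588190}$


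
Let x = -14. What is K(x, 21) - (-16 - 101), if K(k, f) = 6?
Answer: 123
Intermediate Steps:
K(x, 21) - (-16 - 101) = 6 - (-16 - 101) = 6 - 1*(-117) = 6 + 117 = 123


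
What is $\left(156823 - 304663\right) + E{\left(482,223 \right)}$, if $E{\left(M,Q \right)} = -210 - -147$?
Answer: $-147903$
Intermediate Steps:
$E{\left(M,Q \right)} = -63$ ($E{\left(M,Q \right)} = -210 + 147 = -63$)
$\left(156823 - 304663\right) + E{\left(482,223 \right)} = \left(156823 - 304663\right) - 63 = -147840 - 63 = -147903$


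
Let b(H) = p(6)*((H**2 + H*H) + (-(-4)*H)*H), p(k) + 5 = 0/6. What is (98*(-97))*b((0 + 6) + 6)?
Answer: 41065920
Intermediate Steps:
p(k) = -5 (p(k) = -5 + 0/6 = -5 + 0*(1/6) = -5 + 0 = -5)
b(H) = -30*H**2 (b(H) = -5*((H**2 + H*H) + (-(-4)*H)*H) = -5*((H**2 + H**2) + (4*H)*H) = -5*(2*H**2 + 4*H**2) = -30*H**2)
(98*(-97))*b((0 + 6) + 6) = (98*(-97))*(-30*((0 + 6) + 6)**2) = -(-285180)*(6 + 6)**2 = -(-285180)*12**2 = -(-285180)*144 = -9506*(-4320) = 41065920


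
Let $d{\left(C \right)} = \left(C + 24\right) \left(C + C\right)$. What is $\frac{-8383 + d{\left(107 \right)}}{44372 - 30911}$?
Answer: $\frac{19651}{13461} \approx 1.4598$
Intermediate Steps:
$d{\left(C \right)} = 2 C \left(24 + C\right)$ ($d{\left(C \right)} = \left(24 + C\right) 2 C = 2 C \left(24 + C\right)$)
$\frac{-8383 + d{\left(107 \right)}}{44372 - 30911} = \frac{-8383 + 2 \cdot 107 \left(24 + 107\right)}{44372 - 30911} = \frac{-8383 + 2 \cdot 107 \cdot 131}{13461} = \left(-8383 + 28034\right) \frac{1}{13461} = 19651 \cdot \frac{1}{13461} = \frac{19651}{13461}$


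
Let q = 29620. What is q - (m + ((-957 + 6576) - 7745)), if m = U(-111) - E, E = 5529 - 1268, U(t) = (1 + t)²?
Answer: 23907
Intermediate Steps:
E = 4261
m = 7839 (m = (1 - 111)² - 1*4261 = (-110)² - 4261 = 12100 - 4261 = 7839)
q - (m + ((-957 + 6576) - 7745)) = 29620 - (7839 + ((-957 + 6576) - 7745)) = 29620 - (7839 + (5619 - 7745)) = 29620 - (7839 - 2126) = 29620 - 1*5713 = 29620 - 5713 = 23907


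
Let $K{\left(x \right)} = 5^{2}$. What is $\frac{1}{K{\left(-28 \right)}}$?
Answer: $\frac{1}{25} \approx 0.04$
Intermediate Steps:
$K{\left(x \right)} = 25$
$\frac{1}{K{\left(-28 \right)}} = \frac{1}{25}$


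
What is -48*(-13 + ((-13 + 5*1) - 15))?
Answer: 1728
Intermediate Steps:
-48*(-13 + ((-13 + 5*1) - 15)) = -48*(-13 + ((-13 + 5) - 15)) = -48*(-13 + (-8 - 15)) = -48*(-13 - 23) = -48*(-36) = 1728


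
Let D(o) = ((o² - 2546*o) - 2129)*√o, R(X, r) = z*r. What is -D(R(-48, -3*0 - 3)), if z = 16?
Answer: -489532*I*√3 ≈ -8.4789e+5*I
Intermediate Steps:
R(X, r) = 16*r
D(o) = √o*(-2129 + o² - 2546*o) (D(o) = (-2129 + o² - 2546*o)*√o = √o*(-2129 + o² - 2546*o))
-D(R(-48, -3*0 - 3)) = -√(16*(-3*0 - 3))*(-2129 + (16*(-3*0 - 3))² - 40736*(-3*0 - 3)) = -√(16*(0 - 3))*(-2129 + (16*(0 - 3))² - 40736*(0 - 3)) = -√(16*(-3))*(-2129 + (16*(-3))² - 40736*(-3)) = -√(-48)*(-2129 + (-48)² - 2546*(-48)) = -4*I*√3*(-2129 + 2304 + 122208) = -4*I*√3*122383 = -489532*I*√3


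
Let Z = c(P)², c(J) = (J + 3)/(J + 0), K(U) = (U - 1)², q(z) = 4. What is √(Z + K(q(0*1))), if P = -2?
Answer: √37/2 ≈ 3.0414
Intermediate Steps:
K(U) = (-1 + U)²
c(J) = (3 + J)/J
Z = ¼ (Z = ((3 - 2)/(-2))² = (-½*1)² = (-½)² = ¼ ≈ 0.25000)
√(Z + K(q(0*1))) = √(¼ + (-1 + 4)²) = √(¼ + 3²) = √(¼ + 9) = √(37/4) = √37/2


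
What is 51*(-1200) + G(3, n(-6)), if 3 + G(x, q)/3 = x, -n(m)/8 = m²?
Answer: -61200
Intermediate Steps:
n(m) = -8*m²
G(x, q) = -9 + 3*x
51*(-1200) + G(3, n(-6)) = 51*(-1200) + (-9 + 3*3) = -61200 + (-9 + 9) = -61200 + 0 = -61200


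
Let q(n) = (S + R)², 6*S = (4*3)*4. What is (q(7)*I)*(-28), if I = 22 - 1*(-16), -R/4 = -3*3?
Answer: -2059904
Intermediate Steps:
R = 36 (R = -(-12)*3 = -4*(-9) = 36)
I = 38 (I = 22 + 16 = 38)
S = 8 (S = ((4*3)*4)/6 = (12*4)/6 = (⅙)*48 = 8)
q(n) = 1936 (q(n) = (8 + 36)² = 44² = 1936)
(q(7)*I)*(-28) = (1936*38)*(-28) = 73568*(-28) = -2059904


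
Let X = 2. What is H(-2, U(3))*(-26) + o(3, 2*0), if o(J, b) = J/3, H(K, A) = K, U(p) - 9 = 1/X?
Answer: 53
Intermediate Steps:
U(p) = 19/2 (U(p) = 9 + 1/2 = 9 + ½ = 19/2)
o(J, b) = J/3 (o(J, b) = J*(⅓) = J/3)
H(-2, U(3))*(-26) + o(3, 2*0) = -2*(-26) + (⅓)*3 = 52 + 1 = 53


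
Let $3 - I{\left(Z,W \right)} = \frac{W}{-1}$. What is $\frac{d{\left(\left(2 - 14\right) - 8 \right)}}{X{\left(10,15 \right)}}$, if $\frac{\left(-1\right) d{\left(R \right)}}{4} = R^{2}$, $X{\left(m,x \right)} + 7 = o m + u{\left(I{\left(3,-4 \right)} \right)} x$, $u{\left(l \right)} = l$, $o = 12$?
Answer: $- \frac{800}{49} \approx -16.327$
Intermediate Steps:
$I{\left(Z,W \right)} = 3 + W$ ($I{\left(Z,W \right)} = 3 - \frac{W}{-1} = 3 - W \left(-1\right) = 3 - - W = 3 + W$)
$X{\left(m,x \right)} = -7 - x + 12 m$ ($X{\left(m,x \right)} = -7 + \left(12 m + \left(3 - 4\right) x\right) = -7 + \left(12 m - x\right) = -7 + \left(- x + 12 m\right) = -7 - x + 12 m$)
$d{\left(R \right)} = - 4 R^{2}$
$\frac{d{\left(\left(2 - 14\right) - 8 \right)}}{X{\left(10,15 \right)}} = \frac{\left(-4\right) \left(\left(2 - 14\right) - 8\right)^{2}}{-7 - 15 + 12 \cdot 10} = \frac{\left(-4\right) \left(-12 - 8\right)^{2}}{-7 - 15 + 120} = \frac{\left(-4\right) \left(-20\right)^{2}}{98} = \left(-4\right) 400 \cdot \frac{1}{98} = \left(-1600\right) \frac{1}{98} = - \frac{800}{49}$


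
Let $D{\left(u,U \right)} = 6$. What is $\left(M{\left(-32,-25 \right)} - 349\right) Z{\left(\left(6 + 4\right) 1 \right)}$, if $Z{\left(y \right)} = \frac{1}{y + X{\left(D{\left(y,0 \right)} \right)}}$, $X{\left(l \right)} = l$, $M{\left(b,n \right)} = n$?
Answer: $- \frac{187}{8} \approx -23.375$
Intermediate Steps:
$Z{\left(y \right)} = \frac{1}{6 + y}$ ($Z{\left(y \right)} = \frac{1}{y + 6} = \frac{1}{6 + y}$)
$\left(M{\left(-32,-25 \right)} - 349\right) Z{\left(\left(6 + 4\right) 1 \right)} = \frac{-25 - 349}{6 + \left(6 + 4\right) 1} = - \frac{374}{6 + 10 \cdot 1} = - \frac{374}{6 + 10} = - \frac{374}{16} = \left(-374\right) \frac{1}{16} = - \frac{187}{8}$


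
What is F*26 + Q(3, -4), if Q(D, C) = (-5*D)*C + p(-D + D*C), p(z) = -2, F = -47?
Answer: -1164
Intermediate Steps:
Q(D, C) = -2 - 5*C*D (Q(D, C) = (-5*D)*C - 2 = -5*C*D - 2 = -2 - 5*C*D)
F*26 + Q(3, -4) = -47*26 + (-2 - 5*(-4)*3) = -1222 + (-2 + 60) = -1222 + 58 = -1164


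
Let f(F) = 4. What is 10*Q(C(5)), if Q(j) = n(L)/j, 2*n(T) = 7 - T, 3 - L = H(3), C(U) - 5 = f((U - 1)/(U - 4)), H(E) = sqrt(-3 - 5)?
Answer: 20/9 + 10*I*sqrt(2)/9 ≈ 2.2222 + 1.5713*I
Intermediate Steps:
H(E) = 2*I*sqrt(2) (H(E) = sqrt(-8) = 2*I*sqrt(2))
C(U) = 9 (C(U) = 5 + 4 = 9)
L = 3 - 2*I*sqrt(2) ≈ 3.0 - 2.8284*I
n(T) = 7/2 - T/2 (n(T) = (7 - T)/2 = 7/2 - T/2)
Q(j) = (2 + I*sqrt(2))/j (Q(j) = (7/2 - (3 - 2*I*sqrt(2))/2)/j = (7/2 + (-3/2 + I*sqrt(2)))/j = (2 + I*sqrt(2))/j)
10*Q(C(5)) = 10*((2 + I*sqrt(2))/9) = 10*(2/9 + I*sqrt(2)/9) = 20/9 + 10*I*sqrt(2)/9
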